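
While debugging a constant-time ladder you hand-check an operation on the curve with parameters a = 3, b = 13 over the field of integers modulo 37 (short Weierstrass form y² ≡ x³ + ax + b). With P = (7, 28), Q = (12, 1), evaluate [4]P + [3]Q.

First 4P:
Repeated addition: build up to 4P.
2P: tangent at (7, 28): λ = (3·7² + 3)/(2·28) ≡ 2/19. 19⁻¹ ≡ 2 (mod 37) since 19·2 = 38 ≡ 1, so λ ≡ 2·2 ≡ 4.
  x = λ² - 7 - 7 = 16 - 14 ≡ 2; y = λ·(7 - 2) - 28 ≡ 29. → (2, 29)
3P: (2, 29) + (7, 28). λ = (28 - 29)/(7 - 2) ≡ 36/5 mod 37. 5⁻¹ ≡ 15 (mod 37), so λ ≡ 22.
  x = λ² - 2 - 7 = 484 - 9 ≡ 31; y = λ·(2 - 31) - 29 ≡ 36. → (31, 36)
4P: (31, 36) + (7, 28). λ = (28 - 36)/(7 - 31) ≡ 29/13 mod 37. 13⁻¹ ≡ 20 (mod 37) since 13·20 = 260 ≡ 1, so λ ≡ 25.
  x = λ² - 31 - 7 = 625 - 38 ≡ 32; y = λ·(31 - 32) - 36 ≡ 13. → (32, 13)
4P = (32, 13).
Next 3Q:
Repeated addition: build up to 3Q.
2Q: tangent at (12, 1): λ = (3·12² + 3)/(2·1) ≡ 28/2. 2⁻¹ ≡ 19 (mod 37), so λ ≡ 28·19 ≡ 14.
  x = λ² - 12 - 12 = 196 - 24 ≡ 24; y = λ·(12 - 24) - 1 ≡ 16. → (24, 16)
3Q: (24, 16) + (12, 1). λ = (1 - 16)/(12 - 24) ≡ 22/25 mod 37. 25⁻¹ ≡ 3 (mod 37) since 25·3 = 75 ≡ 1, so λ ≡ 29.
  x = λ² - 24 - 12 = 841 - 36 ≡ 28; y = λ·(24 - 28) - 16 ≡ 16. → (28, 16)
3Q = (28, 16).
Finally 4P + 3Q:
(32, 13) + (28, 16). λ = (16 - 13)/(28 - 32) ≡ 3/33 mod 37. 33⁻¹ ≡ 9 (mod 37) since 33·9 = 297 ≡ 1, so λ ≡ 27.
  x = λ² - 32 - 28 = 729 - 60 ≡ 3; y = λ·(32 - 3) - 13 ≡ 30. → (3, 30)

(3, 30)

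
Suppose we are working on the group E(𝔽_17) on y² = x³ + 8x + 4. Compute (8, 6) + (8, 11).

O

The two points share x = 8 and their y-coordinates satisfy 6 + 11 ≡ 0 (mod 17), so they are inverses. Their sum is O.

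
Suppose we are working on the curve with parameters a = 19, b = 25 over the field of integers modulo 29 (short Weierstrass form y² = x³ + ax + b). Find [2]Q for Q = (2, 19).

tangent at (2, 19): λ = (3·2² + 19)/(2·19) ≡ 2/9. 9⁻¹ ≡ 13 (mod 29) since 9·13 = 117 ≡ 1, so λ ≡ 2·13 ≡ 26.
  x = λ² - 2 - 2 = 676 - 4 ≡ 5; y = λ·(2 - 5) - 19 ≡ 19. → (5, 19)

(5, 19)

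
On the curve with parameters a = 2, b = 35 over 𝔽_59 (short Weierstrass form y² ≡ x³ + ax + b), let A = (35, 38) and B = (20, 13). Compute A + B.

(35, 38) + (20, 13). λ = (13 - 38)/(20 - 35) ≡ 34/44 mod 59. 44⁻¹ ≡ 55 (mod 59), so λ ≡ 41.
  x = λ² - 35 - 20 = 1681 - 55 ≡ 33; y = λ·(35 - 33) - 38 ≡ 44. → (33, 44)

(33, 44)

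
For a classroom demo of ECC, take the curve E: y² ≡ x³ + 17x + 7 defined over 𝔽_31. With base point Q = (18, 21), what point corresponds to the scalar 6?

(19, 20)

Repeated addition: build up to 6Q.
2Q: tangent at (18, 21): λ = (3·18² + 17)/(2·21) ≡ 28/11. 11⁻¹ ≡ 17 (mod 31), so λ ≡ 28·17 ≡ 11.
  x = λ² - 18 - 18 = 121 - 36 ≡ 23; y = λ·(18 - 23) - 21 ≡ 17. → (23, 17)
3Q: (23, 17) + (18, 21). λ = (21 - 17)/(18 - 23) ≡ 4/26 mod 31. 26⁻¹ ≡ 6 (mod 31), so λ ≡ 24.
  x = λ² - 23 - 18 = 576 - 41 ≡ 8; y = λ·(23 - 8) - 17 ≡ 2. → (8, 2)
4Q: (8, 2) + (18, 21). λ = (21 - 2)/(18 - 8) ≡ 19/10 mod 31. 10⁻¹ ≡ 28 (mod 31), so λ ≡ 5.
  x = λ² - 8 - 18 = 25 - 26 ≡ 30; y = λ·(8 - 30) - 2 ≡ 12. → (30, 12)
5Q: (30, 12) + (18, 21). λ = (21 - 12)/(18 - 30) ≡ 9/19 mod 31. 19⁻¹ ≡ 18 (mod 31), so λ ≡ 7.
  x = λ² - 30 - 18 = 49 - 48 ≡ 1; y = λ·(30 - 1) - 12 ≡ 5. → (1, 5)
6Q: (1, 5) + (18, 21). λ = (21 - 5)/(18 - 1) ≡ 16/17 mod 31. 17⁻¹ ≡ 11 (mod 31) since 17·11 = 187 ≡ 1, so λ ≡ 21.
  x = λ² - 1 - 18 = 441 - 19 ≡ 19; y = λ·(1 - 19) - 5 ≡ 20. → (19, 20)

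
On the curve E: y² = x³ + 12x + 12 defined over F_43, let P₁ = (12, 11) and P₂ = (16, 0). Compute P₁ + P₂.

(12, 11) + (16, 0). λ = (0 - 11)/(16 - 12) ≡ 32/4 mod 43. 4⁻¹ ≡ 11 (mod 43) since 4·11 = 44 ≡ 1, so λ ≡ 8.
  x = λ² - 12 - 16 = 64 - 28 ≡ 36; y = λ·(12 - 36) - 11 ≡ 12. → (36, 12)

(36, 12)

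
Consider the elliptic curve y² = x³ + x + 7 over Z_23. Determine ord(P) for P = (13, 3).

2P: tangent at (13, 3): λ = (3·13² + 1)/(2·3) ≡ 2/6. 6⁻¹ ≡ 4 (mod 23) since 6·4 = 24 ≡ 1, so λ ≡ 2·4 ≡ 8.
  x = λ² - 13 - 13 = 64 - 26 ≡ 15; y = λ·(13 - 15) - 3 ≡ 4. → (15, 4)
3P: (15, 4) + (13, 3). λ = (3 - 4)/(13 - 15) ≡ 22/21 mod 23. 21⁻¹ ≡ 11 (mod 23) since 21·11 = 231 ≡ 1, so λ ≡ 12.
  x = λ² - 15 - 13 = 144 - 28 ≡ 1; y = λ·(15 - 1) - 4 ≡ 3. → (1, 3)
4P: (1, 3) + (13, 3). λ = (3 - 3)/(13 - 1) ≡ 0/12 mod 23. 12⁻¹ ≡ 2 (mod 23), so λ ≡ 0.
  x = λ² - 1 - 13 = 0 - 14 ≡ 9; y = λ·(1 - 9) - 3 ≡ 20. → (9, 20)
5P: (9, 20) + (13, 3). λ = (3 - 20)/(13 - 9) ≡ 6/4 mod 23. 4⁻¹ ≡ 6 (mod 23) since 4·6 = 24 ≡ 1, so λ ≡ 13.
  x = λ² - 9 - 13 = 169 - 22 ≡ 9; y = λ·(9 - 9) - 20 ≡ 3. → (9, 3)
6P: (9, 3) + (13, 3). λ = (3 - 3)/(13 - 9) ≡ 0/4 mod 23. 4⁻¹ ≡ 6 (mod 23), so λ ≡ 0.
  x = λ² - 9 - 13 = 0 - 22 ≡ 1; y = λ·(9 - 1) - 3 ≡ 20. → (1, 20)
7P: (1, 20) + (13, 3). λ = (3 - 20)/(13 - 1) ≡ 6/12 mod 23. 12⁻¹ ≡ 2 (mod 23), so λ ≡ 12.
  x = λ² - 1 - 13 = 144 - 14 ≡ 15; y = λ·(1 - 15) - 20 ≡ 19. → (15, 19)
8P: (15, 19) + (13, 3). λ = (3 - 19)/(13 - 15) ≡ 7/21 mod 23. 21⁻¹ ≡ 11 (mod 23), so λ ≡ 8.
  x = λ² - 15 - 13 = 64 - 28 ≡ 13; y = λ·(15 - 13) - 19 ≡ 20. → (13, 20)
9P: (13, 20) + (13, 3): same x and y₁ ≡ -y₂, so the sum is ∞.
9P = ∞, so the order is 9.

9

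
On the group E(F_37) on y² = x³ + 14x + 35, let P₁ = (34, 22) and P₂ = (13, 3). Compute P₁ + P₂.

(34, 22) + (13, 3). λ = (3 - 22)/(13 - 34) ≡ 18/16 mod 37. 16⁻¹ ≡ 7 (mod 37) since 16·7 = 112 ≡ 1, so λ ≡ 15.
  x = λ² - 34 - 13 = 225 - 47 ≡ 30; y = λ·(34 - 30) - 22 ≡ 1. → (30, 1)

(30, 1)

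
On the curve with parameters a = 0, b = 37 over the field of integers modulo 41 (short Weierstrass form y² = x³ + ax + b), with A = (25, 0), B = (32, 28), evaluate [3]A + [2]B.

(32, 13)

First 3A:
Repeated addition: build up to 3A.
2A: (25, 0) + (25, 0): same x and y₁ ≡ -y₂, so the sum is ∞.
3A: ∞ + (25, 0) = (25, 0) (identity).
3A = (25, 0).
Next 2B:
Repeated addition: build up to 2B.
2B: tangent at (32, 28): λ = (3·32² + 0)/(2·28) ≡ 38/15. 15⁻¹ ≡ 11 (mod 41), so λ ≡ 38·11 ≡ 8.
  x = λ² - 32 - 32 = 64 - 64 ≡ 0; y = λ·(32 - 0) - 28 ≡ 23. → (0, 23)
2B = (0, 23).
Finally 3A + 2B:
(25, 0) + (0, 23). λ = (23 - 0)/(0 - 25) ≡ 23/16 mod 41. 16⁻¹ ≡ 18 (mod 41) since 16·18 = 288 ≡ 1, so λ ≡ 4.
  x = λ² - 25 - 0 = 16 - 25 ≡ 32; y = λ·(25 - 32) - 0 ≡ 13. → (32, 13)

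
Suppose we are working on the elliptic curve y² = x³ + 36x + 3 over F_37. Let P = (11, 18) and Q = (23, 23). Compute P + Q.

(11, 18) + (23, 23). λ = (23 - 18)/(23 - 11) ≡ 5/12 mod 37. 12⁻¹ ≡ 34 (mod 37), so λ ≡ 22.
  x = λ² - 11 - 23 = 484 - 34 ≡ 6; y = λ·(11 - 6) - 18 ≡ 18. → (6, 18)

(6, 18)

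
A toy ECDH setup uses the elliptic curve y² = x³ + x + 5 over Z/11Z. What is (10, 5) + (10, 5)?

tangent at (10, 5): λ = (3·10² + 1)/(2·5) ≡ 4/10. 10⁻¹ ≡ 10 (mod 11) since 10·10 = 100 ≡ 1, so λ ≡ 4·10 ≡ 7.
  x = λ² - 10 - 10 = 49 - 20 ≡ 7; y = λ·(10 - 7) - 5 ≡ 5. → (7, 5)

(7, 5)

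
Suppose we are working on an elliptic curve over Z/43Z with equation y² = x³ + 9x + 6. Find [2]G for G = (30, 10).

(26, 33)

tangent at (30, 10): λ = (3·30² + 9)/(2·10) ≡ 0/20. 20⁻¹ ≡ 28 (mod 43) since 20·28 = 560 ≡ 1, so λ ≡ 0·28 ≡ 0.
  x = λ² - 30 - 30 = 0 - 60 ≡ 26; y = λ·(30 - 26) - 10 ≡ 33. → (26, 33)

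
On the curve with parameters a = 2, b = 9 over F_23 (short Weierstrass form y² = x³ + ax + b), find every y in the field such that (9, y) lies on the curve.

none

x³ + 2x + 9 = 756 ≡ 20 (mod 23).
20 is a non-residue mod 23; no y exists.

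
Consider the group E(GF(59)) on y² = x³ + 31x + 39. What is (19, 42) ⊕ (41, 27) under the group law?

(19, 42) + (41, 27). λ = (27 - 42)/(41 - 19) ≡ 44/22 mod 59. 22⁻¹ ≡ 51 (mod 59), so λ ≡ 2.
  x = λ² - 19 - 41 = 4 - 60 ≡ 3; y = λ·(19 - 3) - 42 ≡ 49. → (3, 49)

(3, 49)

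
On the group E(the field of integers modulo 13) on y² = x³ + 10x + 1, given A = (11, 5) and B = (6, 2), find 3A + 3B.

(10, 10)

First 3A:
Repeated addition: build up to 3A.
2A: tangent at (11, 5): λ = (3·11² + 10)/(2·5) ≡ 9/10. 10⁻¹ ≡ 4 (mod 13), so λ ≡ 9·4 ≡ 10.
  x = λ² - 11 - 11 = 100 - 22 ≡ 0; y = λ·(11 - 0) - 5 ≡ 1. → (0, 1)
3A: (0, 1) + (11, 5). λ = (5 - 1)/(11 - 0) ≡ 4/11 mod 13. 11⁻¹ ≡ 6 (mod 13), so λ ≡ 11.
  x = λ² - 0 - 11 = 121 - 11 ≡ 6; y = λ·(0 - 6) - 1 ≡ 11. → (6, 11)
3A = (6, 11).
Next 3B:
Repeated addition: build up to 3B.
2B: tangent at (6, 2): λ = (3·6² + 10)/(2·2) ≡ 1/4. 4⁻¹ ≡ 10 (mod 13), so λ ≡ 1·10 ≡ 10.
  x = λ² - 6 - 6 = 100 - 12 ≡ 10; y = λ·(6 - 10) - 2 ≡ 10. → (10, 10)
3B: (10, 10) + (6, 2). λ = (2 - 10)/(6 - 10) ≡ 5/9 mod 13. 9⁻¹ ≡ 3 (mod 13) since 9·3 = 27 ≡ 1, so λ ≡ 2.
  x = λ² - 10 - 6 = 4 - 16 ≡ 1; y = λ·(10 - 1) - 10 ≡ 8. → (1, 8)
3B = (1, 8).
Finally 3A + 3B:
(6, 11) + (1, 8). λ = (8 - 11)/(1 - 6) ≡ 10/8 mod 13. 8⁻¹ ≡ 5 (mod 13), so λ ≡ 11.
  x = λ² - 6 - 1 = 121 - 7 ≡ 10; y = λ·(6 - 10) - 11 ≡ 10. → (10, 10)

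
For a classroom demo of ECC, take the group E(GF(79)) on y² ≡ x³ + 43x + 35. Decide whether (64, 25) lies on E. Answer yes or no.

y² = 25² ≡ 72; x³ + 43x + 35 = 264931 ≡ 44 (mod 79). 72 ≠ 44.

no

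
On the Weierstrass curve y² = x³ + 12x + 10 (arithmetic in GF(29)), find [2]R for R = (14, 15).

(24, 17)

tangent at (14, 15): λ = (3·14² + 12)/(2·15) ≡ 20/1. 1⁻¹ ≡ 1 (mod 29), so λ ≡ 20·1 ≡ 20.
  x = λ² - 14 - 14 = 400 - 28 ≡ 24; y = λ·(14 - 24) - 15 ≡ 17. → (24, 17)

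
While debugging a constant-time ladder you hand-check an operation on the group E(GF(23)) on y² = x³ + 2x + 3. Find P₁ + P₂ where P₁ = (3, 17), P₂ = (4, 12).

(18, 12)

(3, 17) + (4, 12). λ = (12 - 17)/(4 - 3) ≡ 18/1 mod 23. 1⁻¹ ≡ 1 (mod 23) since 1·1 = 1 ≡ 1, so λ ≡ 18.
  x = λ² - 3 - 4 = 324 - 7 ≡ 18; y = λ·(3 - 18) - 17 ≡ 12. → (18, 12)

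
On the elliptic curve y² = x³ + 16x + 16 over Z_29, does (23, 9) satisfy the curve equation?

yes

y² = 9² ≡ 23; x³ + 16x + 16 = 12551 ≡ 23 (mod 29). 23 = 23.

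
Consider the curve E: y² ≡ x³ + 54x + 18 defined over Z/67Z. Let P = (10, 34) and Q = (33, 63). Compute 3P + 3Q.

(61, 9)

First 3P:
Repeated addition: build up to 3P.
2P: tangent at (10, 34): λ = (3·10² + 54)/(2·34) ≡ 19/1. 1⁻¹ ≡ 1 (mod 67) since 1·1 = 1 ≡ 1, so λ ≡ 19·1 ≡ 19.
  x = λ² - 10 - 10 = 361 - 20 ≡ 6; y = λ·(10 - 6) - 34 ≡ 42. → (6, 42)
3P: (6, 42) + (10, 34). λ = (34 - 42)/(10 - 6) ≡ 59/4 mod 67. 4⁻¹ ≡ 17 (mod 67), so λ ≡ 65.
  x = λ² - 6 - 10 = 4225 - 16 ≡ 55; y = λ·(6 - 55) - 42 ≡ 56. → (55, 56)
3P = (55, 56).
Next 3Q:
Repeated addition: build up to 3Q.
2Q: tangent at (33, 63): λ = (3·33² + 54)/(2·63) ≡ 38/59. 59⁻¹ ≡ 25 (mod 67) since 59·25 = 1475 ≡ 1, so λ ≡ 38·25 ≡ 12.
  x = λ² - 33 - 33 = 144 - 66 ≡ 11; y = λ·(33 - 11) - 63 ≡ 0. → (11, 0)
3Q: (11, 0) + (33, 63). λ = (63 - 0)/(33 - 11) ≡ 63/22 mod 67. 22⁻¹ ≡ 64 (mod 67), so λ ≡ 12.
  x = λ² - 11 - 33 = 144 - 44 ≡ 33; y = λ·(11 - 33) - 0 ≡ 4. → (33, 4)
3Q = (33, 4).
Finally 3P + 3Q:
(55, 56) + (33, 4). λ = (4 - 56)/(33 - 55) ≡ 15/45 mod 67. 45⁻¹ ≡ 3 (mod 67) since 45·3 = 135 ≡ 1, so λ ≡ 45.
  x = λ² - 55 - 33 = 2025 - 88 ≡ 61; y = λ·(55 - 61) - 56 ≡ 9. → (61, 9)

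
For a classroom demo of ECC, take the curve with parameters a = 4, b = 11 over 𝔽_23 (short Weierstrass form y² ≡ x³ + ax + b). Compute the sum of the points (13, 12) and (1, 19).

(13, 12) + (1, 19). λ = (19 - 12)/(1 - 13) ≡ 7/11 mod 23. 11⁻¹ ≡ 21 (mod 23) since 11·21 = 231 ≡ 1, so λ ≡ 9.
  x = λ² - 13 - 1 = 81 - 14 ≡ 21; y = λ·(13 - 21) - 12 ≡ 8. → (21, 8)

(21, 8)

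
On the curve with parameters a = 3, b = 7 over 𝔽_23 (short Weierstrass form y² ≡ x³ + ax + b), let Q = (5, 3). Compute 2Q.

(21, 19)

tangent at (5, 3): λ = (3·5² + 3)/(2·3) ≡ 9/6. 6⁻¹ ≡ 4 (mod 23), so λ ≡ 9·4 ≡ 13.
  x = λ² - 5 - 5 = 169 - 10 ≡ 21; y = λ·(5 - 21) - 3 ≡ 19. → (21, 19)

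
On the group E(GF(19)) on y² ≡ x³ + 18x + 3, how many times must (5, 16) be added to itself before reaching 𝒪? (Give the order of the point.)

12

2P: tangent at (5, 16): λ = (3·5² + 18)/(2·16) ≡ 17/13. 13⁻¹ ≡ 3 (mod 19), so λ ≡ 17·3 ≡ 13.
  x = λ² - 5 - 5 = 169 - 10 ≡ 7; y = λ·(5 - 7) - 16 ≡ 15. → (7, 15)
3P: (7, 15) + (5, 16). λ = (16 - 15)/(5 - 7) ≡ 1/17 mod 19. 17⁻¹ ≡ 9 (mod 19) since 17·9 = 153 ≡ 1, so λ ≡ 9.
  x = λ² - 7 - 5 = 81 - 12 ≡ 12; y = λ·(7 - 12) - 15 ≡ 16. → (12, 16)
4P: (12, 16) + (5, 16). λ = (16 - 16)/(5 - 12) ≡ 0/12 mod 19. 12⁻¹ ≡ 8 (mod 19) since 12·8 = 96 ≡ 1, so λ ≡ 0.
  x = λ² - 12 - 5 = 0 - 17 ≡ 2; y = λ·(12 - 2) - 16 ≡ 3. → (2, 3)
5P: (2, 3) + (5, 16). λ = (16 - 3)/(5 - 2) ≡ 13/3 mod 19. 3⁻¹ ≡ 13 (mod 19) since 3·13 = 39 ≡ 1, so λ ≡ 17.
  x = λ² - 2 - 5 = 289 - 7 ≡ 16; y = λ·(2 - 16) - 3 ≡ 6. → (16, 6)
6P: (16, 6) + (5, 16). λ = (16 - 6)/(5 - 16) ≡ 10/8 mod 19. 8⁻¹ ≡ 12 (mod 19), so λ ≡ 6.
  x = λ² - 16 - 5 = 36 - 21 ≡ 15; y = λ·(16 - 15) - 6 ≡ 0. → (15, 0)
7P: (15, 0) + (5, 16). λ = (16 - 0)/(5 - 15) ≡ 16/9 mod 19. 9⁻¹ ≡ 17 (mod 19) since 9·17 = 153 ≡ 1, so λ ≡ 6.
  x = λ² - 15 - 5 = 36 - 20 ≡ 16; y = λ·(15 - 16) - 0 ≡ 13. → (16, 13)
8P: (16, 13) + (5, 16). λ = (16 - 13)/(5 - 16) ≡ 3/8 mod 19. 8⁻¹ ≡ 12 (mod 19), so λ ≡ 17.
  x = λ² - 16 - 5 = 289 - 21 ≡ 2; y = λ·(16 - 2) - 13 ≡ 16. → (2, 16)
9P: (2, 16) + (5, 16). λ = (16 - 16)/(5 - 2) ≡ 0/3 mod 19. 3⁻¹ ≡ 13 (mod 19) since 3·13 = 39 ≡ 1, so λ ≡ 0.
  x = λ² - 2 - 5 = 0 - 7 ≡ 12; y = λ·(2 - 12) - 16 ≡ 3. → (12, 3)
10P: (12, 3) + (5, 16). λ = (16 - 3)/(5 - 12) ≡ 13/12 mod 19. 12⁻¹ ≡ 8 (mod 19) since 12·8 = 96 ≡ 1, so λ ≡ 9.
  x = λ² - 12 - 5 = 81 - 17 ≡ 7; y = λ·(12 - 7) - 3 ≡ 4. → (7, 4)
11P: (7, 4) + (5, 16). λ = (16 - 4)/(5 - 7) ≡ 12/17 mod 19. 17⁻¹ ≡ 9 (mod 19) since 17·9 = 153 ≡ 1, so λ ≡ 13.
  x = λ² - 7 - 5 = 169 - 12 ≡ 5; y = λ·(7 - 5) - 4 ≡ 3. → (5, 3)
12P: (5, 3) + (5, 16): same x and y₁ ≡ -y₂, so the sum is 𝒪.
12P = 𝒪, so the order is 12.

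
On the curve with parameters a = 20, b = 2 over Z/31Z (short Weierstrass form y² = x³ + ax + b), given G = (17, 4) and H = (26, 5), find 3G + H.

First 3G:
Repeated addition: build up to 3G.
2G: tangent at (17, 4): λ = (3·17² + 20)/(2·4) ≡ 19/8. 8⁻¹ ≡ 4 (mod 31), so λ ≡ 19·4 ≡ 14.
  x = λ² - 17 - 17 = 196 - 34 ≡ 7; y = λ·(17 - 7) - 4 ≡ 12. → (7, 12)
3G: (7, 12) + (17, 4). λ = (4 - 12)/(17 - 7) ≡ 23/10 mod 31. 10⁻¹ ≡ 28 (mod 31), so λ ≡ 24.
  x = λ² - 7 - 17 = 576 - 24 ≡ 25; y = λ·(7 - 25) - 12 ≡ 21. → (25, 21)
3G = (25, 21).
Finally 3G + H:
(25, 21) + (26, 5). λ = (5 - 21)/(26 - 25) ≡ 15/1 mod 31. 1⁻¹ ≡ 1 (mod 31), so λ ≡ 15.
  x = λ² - 25 - 26 = 225 - 51 ≡ 19; y = λ·(25 - 19) - 21 ≡ 7. → (19, 7)

(19, 7)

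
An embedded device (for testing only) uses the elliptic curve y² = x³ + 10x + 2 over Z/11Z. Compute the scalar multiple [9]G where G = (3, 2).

(3, 2)

Repeated addition: build up to 9G.
2G: tangent at (3, 2): λ = (3·3² + 10)/(2·2) ≡ 4/4. 4⁻¹ ≡ 3 (mod 11) since 4·3 = 12 ≡ 1, so λ ≡ 4·3 ≡ 1.
  x = λ² - 3 - 3 = 1 - 6 ≡ 6; y = λ·(3 - 6) - 2 ≡ 6. → (6, 6)
3G: (6, 6) + (3, 2). λ = (2 - 6)/(3 - 6) ≡ 7/8 mod 11. 8⁻¹ ≡ 7 (mod 11), so λ ≡ 5.
  x = λ² - 6 - 3 = 25 - 9 ≡ 5; y = λ·(6 - 5) - 6 ≡ 10. → (5, 10)
4G: (5, 10) + (3, 2). λ = (2 - 10)/(3 - 5) ≡ 3/9 mod 11. 9⁻¹ ≡ 5 (mod 11), so λ ≡ 4.
  x = λ² - 5 - 3 = 16 - 8 ≡ 8; y = λ·(5 - 8) - 10 ≡ 0. → (8, 0)
5G: (8, 0) + (3, 2). λ = (2 - 0)/(3 - 8) ≡ 2/6 mod 11. 6⁻¹ ≡ 2 (mod 11) since 6·2 = 12 ≡ 1, so λ ≡ 4.
  x = λ² - 8 - 3 = 16 - 11 ≡ 5; y = λ·(8 - 5) - 0 ≡ 1. → (5, 1)
6G: (5, 1) + (3, 2). λ = (2 - 1)/(3 - 5) ≡ 1/9 mod 11. 9⁻¹ ≡ 5 (mod 11) since 9·5 = 45 ≡ 1, so λ ≡ 5.
  x = λ² - 5 - 3 = 25 - 8 ≡ 6; y = λ·(5 - 6) - 1 ≡ 5. → (6, 5)
7G: (6, 5) + (3, 2). λ = (2 - 5)/(3 - 6) ≡ 8/8 mod 11. 8⁻¹ ≡ 7 (mod 11), so λ ≡ 1.
  x = λ² - 6 - 3 = 1 - 9 ≡ 3; y = λ·(6 - 3) - 5 ≡ 9. → (3, 9)
8G: (3, 9) + (3, 2): same x and y₁ ≡ -y₂, so the sum is O.
9G: O + (3, 2) = (3, 2) (identity).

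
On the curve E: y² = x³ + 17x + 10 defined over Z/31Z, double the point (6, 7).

(16, 10)

tangent at (6, 7): λ = (3·6² + 17)/(2·7) ≡ 1/14. 14⁻¹ ≡ 20 (mod 31), so λ ≡ 1·20 ≡ 20.
  x = λ² - 6 - 6 = 400 - 12 ≡ 16; y = λ·(6 - 16) - 7 ≡ 10. → (16, 10)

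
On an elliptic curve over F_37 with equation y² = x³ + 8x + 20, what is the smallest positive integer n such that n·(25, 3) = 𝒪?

2P: tangent at (25, 3): λ = (3·25² + 8)/(2·3) ≡ 33/6. 6⁻¹ ≡ 31 (mod 37), so λ ≡ 33·31 ≡ 24.
  x = λ² - 25 - 25 = 576 - 50 ≡ 8; y = λ·(25 - 8) - 3 ≡ 35. → (8, 35)
3P: (8, 35) + (25, 3). λ = (3 - 35)/(25 - 8) ≡ 5/17 mod 37. 17⁻¹ ≡ 24 (mod 37), so λ ≡ 9.
  x = λ² - 8 - 25 = 81 - 33 ≡ 11; y = λ·(8 - 11) - 35 ≡ 12. → (11, 12)
4P: (11, 12) + (25, 3). λ = (3 - 12)/(25 - 11) ≡ 28/14 mod 37. 14⁻¹ ≡ 8 (mod 37) since 14·8 = 112 ≡ 1, so λ ≡ 2.
  x = λ² - 11 - 25 = 4 - 36 ≡ 5; y = λ·(11 - 5) - 12 ≡ 0. → (5, 0)
5P: (5, 0) + (25, 3). λ = (3 - 0)/(25 - 5) ≡ 3/20 mod 37. 20⁻¹ ≡ 13 (mod 37), so λ ≡ 2.
  x = λ² - 5 - 25 = 4 - 30 ≡ 11; y = λ·(5 - 11) - 0 ≡ 25. → (11, 25)
6P: (11, 25) + (25, 3). λ = (3 - 25)/(25 - 11) ≡ 15/14 mod 37. 14⁻¹ ≡ 8 (mod 37), so λ ≡ 9.
  x = λ² - 11 - 25 = 81 - 36 ≡ 8; y = λ·(11 - 8) - 25 ≡ 2. → (8, 2)
7P: (8, 2) + (25, 3). λ = (3 - 2)/(25 - 8) ≡ 1/17 mod 37. 17⁻¹ ≡ 24 (mod 37), so λ ≡ 24.
  x = λ² - 8 - 25 = 576 - 33 ≡ 25; y = λ·(8 - 25) - 2 ≡ 34. → (25, 34)
8P: (25, 34) + (25, 3): same x and y₁ ≡ -y₂, so the sum is 𝒪.
8P = 𝒪, so the order is 8.

8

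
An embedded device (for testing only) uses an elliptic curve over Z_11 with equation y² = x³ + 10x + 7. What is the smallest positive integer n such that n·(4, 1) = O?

9

2P: tangent at (4, 1): λ = (3·4² + 10)/(2·1) ≡ 3/2. 2⁻¹ ≡ 6 (mod 11), so λ ≡ 3·6 ≡ 7.
  x = λ² - 4 - 4 = 49 - 8 ≡ 8; y = λ·(4 - 8) - 1 ≡ 4. → (8, 4)
3P: (8, 4) + (4, 1). λ = (1 - 4)/(4 - 8) ≡ 8/7 mod 11. 7⁻¹ ≡ 8 (mod 11), so λ ≡ 9.
  x = λ² - 8 - 4 = 81 - 12 ≡ 3; y = λ·(8 - 3) - 4 ≡ 8. → (3, 8)
4P: (3, 8) + (4, 1). λ = (1 - 8)/(4 - 3) ≡ 4/1 mod 11. 1⁻¹ ≡ 1 (mod 11), so λ ≡ 4.
  x = λ² - 3 - 4 = 16 - 7 ≡ 9; y = λ·(3 - 9) - 8 ≡ 1. → (9, 1)
5P: (9, 1) + (4, 1). λ = (1 - 1)/(4 - 9) ≡ 0/6 mod 11. 6⁻¹ ≡ 2 (mod 11), so λ ≡ 0.
  x = λ² - 9 - 4 = 0 - 13 ≡ 9; y = λ·(9 - 9) - 1 ≡ 10. → (9, 10)
6P: (9, 10) + (4, 1). λ = (1 - 10)/(4 - 9) ≡ 2/6 mod 11. 6⁻¹ ≡ 2 (mod 11), so λ ≡ 4.
  x = λ² - 9 - 4 = 16 - 13 ≡ 3; y = λ·(9 - 3) - 10 ≡ 3. → (3, 3)
7P: (3, 3) + (4, 1). λ = (1 - 3)/(4 - 3) ≡ 9/1 mod 11. 1⁻¹ ≡ 1 (mod 11) since 1·1 = 1 ≡ 1, so λ ≡ 9.
  x = λ² - 3 - 4 = 81 - 7 ≡ 8; y = λ·(3 - 8) - 3 ≡ 7. → (8, 7)
8P: (8, 7) + (4, 1). λ = (1 - 7)/(4 - 8) ≡ 5/7 mod 11. 7⁻¹ ≡ 8 (mod 11), so λ ≡ 7.
  x = λ² - 8 - 4 = 49 - 12 ≡ 4; y = λ·(8 - 4) - 7 ≡ 10. → (4, 10)
9P: (4, 10) + (4, 1): same x and y₁ ≡ -y₂, so the sum is O.
9P = O, so the order is 9.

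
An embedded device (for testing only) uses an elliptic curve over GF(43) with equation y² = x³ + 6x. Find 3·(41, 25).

(11, 8)

Write Q = (41, 25).
Repeated addition: build up to 3Q.
2Q: tangent at (41, 25): λ = (3·41² + 6)/(2·25) ≡ 18/7. 7⁻¹ ≡ 37 (mod 43) since 7·37 = 259 ≡ 1, so λ ≡ 18·37 ≡ 21.
  x = λ² - 41 - 41 = 441 - 82 ≡ 15; y = λ·(41 - 15) - 25 ≡ 5. → (15, 5)
3Q: (15, 5) + (41, 25). λ = (25 - 5)/(41 - 15) ≡ 20/26 mod 43. 26⁻¹ ≡ 5 (mod 43), so λ ≡ 14.
  x = λ² - 15 - 41 = 196 - 56 ≡ 11; y = λ·(15 - 11) - 5 ≡ 8. → (11, 8)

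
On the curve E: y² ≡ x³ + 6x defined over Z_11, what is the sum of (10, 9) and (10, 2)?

O

The two points share x = 10 and their y-coordinates satisfy 9 + 2 ≡ 0 (mod 11), so they are inverses. Their sum is 𝒪.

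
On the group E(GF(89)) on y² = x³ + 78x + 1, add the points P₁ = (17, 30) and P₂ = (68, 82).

(17, 30) + (68, 82). λ = (82 - 30)/(68 - 17) ≡ 52/51 mod 89. 51⁻¹ ≡ 7 (mod 89), so λ ≡ 8.
  x = λ² - 17 - 68 = 64 - 85 ≡ 68; y = λ·(17 - 68) - 30 ≡ 7. → (68, 7)

(68, 7)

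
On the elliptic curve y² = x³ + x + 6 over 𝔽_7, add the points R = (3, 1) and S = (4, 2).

(3, 1) + (4, 2). λ = (2 - 1)/(4 - 3) ≡ 1/1 mod 7. 1⁻¹ ≡ 1 (mod 7), so λ ≡ 1.
  x = λ² - 3 - 4 = 1 - 7 ≡ 1; y = λ·(3 - 1) - 1 ≡ 1. → (1, 1)

(1, 1)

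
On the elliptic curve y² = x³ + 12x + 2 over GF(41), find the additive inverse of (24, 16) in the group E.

(24, 25)

-(24, 16) = (24, -16 mod 41) = (24, 25).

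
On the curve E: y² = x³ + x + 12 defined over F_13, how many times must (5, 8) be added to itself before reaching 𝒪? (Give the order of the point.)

9

2P: tangent at (5, 8): λ = (3·5² + 1)/(2·8) ≡ 11/3. 3⁻¹ ≡ 9 (mod 13), so λ ≡ 11·9 ≡ 8.
  x = λ² - 5 - 5 = 64 - 10 ≡ 2; y = λ·(5 - 2) - 8 ≡ 3. → (2, 3)
3P: (2, 3) + (5, 8). λ = (8 - 3)/(5 - 2) ≡ 5/3 mod 13. 3⁻¹ ≡ 9 (mod 13) since 3·9 = 27 ≡ 1, so λ ≡ 6.
  x = λ² - 2 - 5 = 36 - 7 ≡ 3; y = λ·(2 - 3) - 3 ≡ 4. → (3, 4)
4P: (3, 4) + (5, 8). λ = (8 - 4)/(5 - 3) ≡ 4/2 mod 13. 2⁻¹ ≡ 7 (mod 13), so λ ≡ 2.
  x = λ² - 3 - 5 = 4 - 8 ≡ 9; y = λ·(3 - 9) - 4 ≡ 10. → (9, 10)
5P: (9, 10) + (5, 8). λ = (8 - 10)/(5 - 9) ≡ 11/9 mod 13. 9⁻¹ ≡ 3 (mod 13), so λ ≡ 7.
  x = λ² - 9 - 5 = 49 - 14 ≡ 9; y = λ·(9 - 9) - 10 ≡ 3. → (9, 3)
6P: (9, 3) + (5, 8). λ = (8 - 3)/(5 - 9) ≡ 5/9 mod 13. 9⁻¹ ≡ 3 (mod 13), so λ ≡ 2.
  x = λ² - 9 - 5 = 4 - 14 ≡ 3; y = λ·(9 - 3) - 3 ≡ 9. → (3, 9)
7P: (3, 9) + (5, 8). λ = (8 - 9)/(5 - 3) ≡ 12/2 mod 13. 2⁻¹ ≡ 7 (mod 13), so λ ≡ 6.
  x = λ² - 3 - 5 = 36 - 8 ≡ 2; y = λ·(3 - 2) - 9 ≡ 10. → (2, 10)
8P: (2, 10) + (5, 8). λ = (8 - 10)/(5 - 2) ≡ 11/3 mod 13. 3⁻¹ ≡ 9 (mod 13) since 3·9 = 27 ≡ 1, so λ ≡ 8.
  x = λ² - 2 - 5 = 64 - 7 ≡ 5; y = λ·(2 - 5) - 10 ≡ 5. → (5, 5)
9P: (5, 5) + (5, 8): same x and y₁ ≡ -y₂, so the sum is 𝒪.
9P = 𝒪, so the order is 9.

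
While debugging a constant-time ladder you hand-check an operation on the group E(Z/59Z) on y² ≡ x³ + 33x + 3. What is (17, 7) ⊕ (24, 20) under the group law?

(7, 20)

(17, 7) + (24, 20). λ = (20 - 7)/(24 - 17) ≡ 13/7 mod 59. 7⁻¹ ≡ 17 (mod 59), so λ ≡ 44.
  x = λ² - 17 - 24 = 1936 - 41 ≡ 7; y = λ·(17 - 7) - 7 ≡ 20. → (7, 20)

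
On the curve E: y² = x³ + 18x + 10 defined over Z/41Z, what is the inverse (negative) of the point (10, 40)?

(10, 1)

-(10, 40) = (10, -40 mod 41) = (10, 1).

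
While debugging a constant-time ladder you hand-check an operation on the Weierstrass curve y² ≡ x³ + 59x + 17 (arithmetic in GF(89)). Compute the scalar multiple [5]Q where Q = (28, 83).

(45, 13)

Double-and-add on 5 = (101)₂. Start with Q = (28, 83) for the leading 1-bit.
double: tangent at (28, 83): λ = (3·28² + 59)/(2·83) ≡ 8/77. 77⁻¹ ≡ 37 (mod 89), so λ ≡ 8·37 ≡ 29.
  x = λ² - 28 - 28 = 841 - 56 ≡ 73; y = λ·(28 - 73) - 83 ≡ 36. → (73, 36)
double: tangent at (73, 36): λ = (3·73² + 59)/(2·36) ≡ 26/72. 72⁻¹ ≡ 68 (mod 89) since 72·68 = 4896 ≡ 1, so λ ≡ 26·68 ≡ 77.
  x = λ² - 73 - 73 = 5929 - 146 ≡ 87; y = λ·(73 - 87) - 36 ≡ 43. → (87, 43)
add Q: (87, 43) + (28, 83). λ = (83 - 43)/(28 - 87) ≡ 40/30 mod 89. 30⁻¹ ≡ 3 (mod 89) since 30·3 = 90 ≡ 1, so λ ≡ 31.
  x = λ² - 87 - 28 = 961 - 115 ≡ 45; y = λ·(87 - 45) - 43 ≡ 13. → (45, 13)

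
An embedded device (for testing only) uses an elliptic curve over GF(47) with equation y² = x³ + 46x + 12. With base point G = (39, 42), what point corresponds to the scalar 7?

(13, 38)

Double-and-add on 7 = (111)₂. Start with G = (39, 42) for the leading 1-bit.
double: tangent at (39, 42): λ = (3·39² + 46)/(2·42) ≡ 3/37. 37⁻¹ ≡ 14 (mod 47) since 37·14 = 518 ≡ 1, so λ ≡ 3·14 ≡ 42.
  x = λ² - 39 - 39 = 1764 - 78 ≡ 41; y = λ·(39 - 41) - 42 ≡ 15. → (41, 15)
add G: (41, 15) + (39, 42). λ = (42 - 15)/(39 - 41) ≡ 27/45 mod 47. 45⁻¹ ≡ 23 (mod 47) since 45·23 = 1035 ≡ 1, so λ ≡ 10.
  x = λ² - 41 - 39 = 100 - 80 ≡ 20; y = λ·(41 - 20) - 15 ≡ 7. → (20, 7)
double: tangent at (20, 7): λ = (3·20² + 46)/(2·7) ≡ 24/14. 14⁻¹ ≡ 37 (mod 47), so λ ≡ 24·37 ≡ 42.
  x = λ² - 20 - 20 = 1764 - 40 ≡ 32; y = λ·(20 - 32) - 7 ≡ 6. → (32, 6)
add G: (32, 6) + (39, 42). λ = (42 - 6)/(39 - 32) ≡ 36/7 mod 47. 7⁻¹ ≡ 27 (mod 47), so λ ≡ 32.
  x = λ² - 32 - 39 = 1024 - 71 ≡ 13; y = λ·(32 - 13) - 6 ≡ 38. → (13, 38)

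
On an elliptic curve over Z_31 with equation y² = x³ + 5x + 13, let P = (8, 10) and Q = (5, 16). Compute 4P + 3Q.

(1, 22)

First 4P:
Double-and-add on 4 = (100)₂. Start with P = (8, 10) for the leading 1-bit.
double: tangent at (8, 10): λ = (3·8² + 5)/(2·10) ≡ 11/20. 20⁻¹ ≡ 14 (mod 31), so λ ≡ 11·14 ≡ 30.
  x = λ² - 8 - 8 = 900 - 16 ≡ 16; y = λ·(8 - 16) - 10 ≡ 29. → (16, 29)
double: tangent at (16, 29): λ = (3·16² + 5)/(2·29) ≡ 29/27. 27⁻¹ ≡ 23 (mod 31), so λ ≡ 29·23 ≡ 16.
  x = λ² - 16 - 16 = 256 - 32 ≡ 7; y = λ·(16 - 7) - 29 ≡ 22. → (7, 22)
4P = (7, 22).
Next 3Q:
Repeated addition: build up to 3Q.
2Q: tangent at (5, 16): λ = (3·5² + 5)/(2·16) ≡ 18/1. 1⁻¹ ≡ 1 (mod 31), so λ ≡ 18·1 ≡ 18.
  x = λ² - 5 - 5 = 324 - 10 ≡ 4; y = λ·(5 - 4) - 16 ≡ 2. → (4, 2)
3Q: (4, 2) + (5, 16). λ = (16 - 2)/(5 - 4) ≡ 14/1 mod 31. 1⁻¹ ≡ 1 (mod 31) since 1·1 = 1 ≡ 1, so λ ≡ 14.
  x = λ² - 4 - 5 = 196 - 9 ≡ 1; y = λ·(4 - 1) - 2 ≡ 9. → (1, 9)
3Q = (1, 9).
Finally 4P + 3Q:
(7, 22) + (1, 9). λ = (9 - 22)/(1 - 7) ≡ 18/25 mod 31. 25⁻¹ ≡ 5 (mod 31) since 25·5 = 125 ≡ 1, so λ ≡ 28.
  x = λ² - 7 - 1 = 784 - 8 ≡ 1; y = λ·(7 - 1) - 22 ≡ 22. → (1, 22)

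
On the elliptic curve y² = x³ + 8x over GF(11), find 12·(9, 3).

Write Q = (9, 3).
Repeated addition: build up to 12Q.
2Q: tangent at (9, 3): λ = (3·9² + 8)/(2·3) ≡ 9/6. 6⁻¹ ≡ 2 (mod 11), so λ ≡ 9·2 ≡ 7.
  x = λ² - 9 - 9 = 49 - 18 ≡ 9; y = λ·(9 - 9) - 3 ≡ 8. → (9, 8)
3Q: (9, 8) + (9, 3): same x and y₁ ≡ -y₂, so the sum is O.
4Q: O + (9, 3) = (9, 3) (identity).
5Q: tangent at (9, 3): λ = (3·9² + 8)/(2·3) ≡ 9/6. 6⁻¹ ≡ 2 (mod 11) since 6·2 = 12 ≡ 1, so λ ≡ 9·2 ≡ 7.
  x = λ² - 9 - 9 = 49 - 18 ≡ 9; y = λ·(9 - 9) - 3 ≡ 8. → (9, 8)
6Q: (9, 8) + (9, 3): same x and y₁ ≡ -y₂, so the sum is O.
7Q: O + (9, 3) = (9, 3) (identity).
8Q: tangent at (9, 3): λ = (3·9² + 8)/(2·3) ≡ 9/6. 6⁻¹ ≡ 2 (mod 11), so λ ≡ 9·2 ≡ 7.
  x = λ² - 9 - 9 = 49 - 18 ≡ 9; y = λ·(9 - 9) - 3 ≡ 8. → (9, 8)
9Q: (9, 8) + (9, 3): same x and y₁ ≡ -y₂, so the sum is O.
10Q: O + (9, 3) = (9, 3) (identity).
11Q: tangent at (9, 3): λ = (3·9² + 8)/(2·3) ≡ 9/6. 6⁻¹ ≡ 2 (mod 11) since 6·2 = 12 ≡ 1, so λ ≡ 9·2 ≡ 7.
  x = λ² - 9 - 9 = 49 - 18 ≡ 9; y = λ·(9 - 9) - 3 ≡ 8. → (9, 8)
12Q: (9, 8) + (9, 3): same x and y₁ ≡ -y₂, so the sum is O.

O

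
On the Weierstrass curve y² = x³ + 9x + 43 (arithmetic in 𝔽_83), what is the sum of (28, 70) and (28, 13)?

The two points share x = 28 and their y-coordinates satisfy 70 + 13 ≡ 0 (mod 83), so they are inverses. Their sum is the point at infinity.

O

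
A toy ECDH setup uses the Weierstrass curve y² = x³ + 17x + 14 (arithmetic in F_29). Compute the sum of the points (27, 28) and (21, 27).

(27, 28) + (21, 27). λ = (27 - 28)/(21 - 27) ≡ 28/23 mod 29. 23⁻¹ ≡ 24 (mod 29), so λ ≡ 5.
  x = λ² - 27 - 21 = 25 - 48 ≡ 6; y = λ·(27 - 6) - 28 ≡ 19. → (6, 19)

(6, 19)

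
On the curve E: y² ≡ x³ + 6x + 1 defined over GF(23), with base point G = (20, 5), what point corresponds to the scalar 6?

(9, 18)

Double-and-add on 6 = (110)₂. Start with G = (20, 5) for the leading 1-bit.
double: tangent at (20, 5): λ = (3·20² + 6)/(2·5) ≡ 10/10. 10⁻¹ ≡ 7 (mod 23), so λ ≡ 10·7 ≡ 1.
  x = λ² - 20 - 20 = 1 - 40 ≡ 7; y = λ·(20 - 7) - 5 ≡ 8. → (7, 8)
add G: (7, 8) + (20, 5). λ = (5 - 8)/(20 - 7) ≡ 20/13 mod 23. 13⁻¹ ≡ 16 (mod 23), so λ ≡ 21.
  x = λ² - 7 - 20 = 441 - 27 ≡ 0; y = λ·(7 - 0) - 8 ≡ 1. → (0, 1)
double: tangent at (0, 1): λ = (3·0² + 6)/(2·1) ≡ 6/2. 2⁻¹ ≡ 12 (mod 23), so λ ≡ 6·12 ≡ 3.
  x = λ² - 0 - 0 = 9 - 0 ≡ 9; y = λ·(0 - 9) - 1 ≡ 18. → (9, 18)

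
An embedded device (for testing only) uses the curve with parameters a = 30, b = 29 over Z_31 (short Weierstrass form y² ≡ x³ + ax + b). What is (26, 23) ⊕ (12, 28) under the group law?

(26, 23) + (12, 28). λ = (28 - 23)/(12 - 26) ≡ 5/17 mod 31. 17⁻¹ ≡ 11 (mod 31), so λ ≡ 24.
  x = λ² - 26 - 12 = 576 - 38 ≡ 11; y = λ·(26 - 11) - 23 ≡ 27. → (11, 27)

(11, 27)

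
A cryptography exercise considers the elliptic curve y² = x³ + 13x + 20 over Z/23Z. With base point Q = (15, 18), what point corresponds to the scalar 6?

Repeated addition: build up to 6Q.
2Q: tangent at (15, 18): λ = (3·15² + 13)/(2·18) ≡ 21/13. 13⁻¹ ≡ 16 (mod 23) since 13·16 = 208 ≡ 1, so λ ≡ 21·16 ≡ 14.
  x = λ² - 15 - 15 = 196 - 30 ≡ 5; y = λ·(15 - 5) - 18 ≡ 7. → (5, 7)
3Q: (5, 7) + (15, 18). λ = (18 - 7)/(15 - 5) ≡ 11/10 mod 23. 10⁻¹ ≡ 7 (mod 23) since 10·7 = 70 ≡ 1, so λ ≡ 8.
  x = λ² - 5 - 15 = 64 - 20 ≡ 21; y = λ·(5 - 21) - 7 ≡ 3. → (21, 3)
4Q: (21, 3) + (15, 18). λ = (18 - 3)/(15 - 21) ≡ 15/17 mod 23. 17⁻¹ ≡ 19 (mod 23), so λ ≡ 9.
  x = λ² - 21 - 15 = 81 - 36 ≡ 22; y = λ·(21 - 22) - 3 ≡ 11. → (22, 11)
5Q: (22, 11) + (15, 18). λ = (18 - 11)/(15 - 22) ≡ 7/16 mod 23. 16⁻¹ ≡ 13 (mod 23), so λ ≡ 22.
  x = λ² - 22 - 15 = 484 - 37 ≡ 10; y = λ·(22 - 10) - 11 ≡ 0. → (10, 0)
6Q: (10, 0) + (15, 18). λ = (18 - 0)/(15 - 10) ≡ 18/5 mod 23. 5⁻¹ ≡ 14 (mod 23) since 5·14 = 70 ≡ 1, so λ ≡ 22.
  x = λ² - 10 - 15 = 484 - 25 ≡ 22; y = λ·(10 - 22) - 0 ≡ 12. → (22, 12)

(22, 12)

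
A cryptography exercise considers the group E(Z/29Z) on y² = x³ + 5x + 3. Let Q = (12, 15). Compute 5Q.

(1, 26)

Repeated addition: build up to 5Q.
2Q: tangent at (12, 15): λ = (3·12² + 5)/(2·15) ≡ 2/1. 1⁻¹ ≡ 1 (mod 29), so λ ≡ 2·1 ≡ 2.
  x = λ² - 12 - 12 = 4 - 24 ≡ 9; y = λ·(12 - 9) - 15 ≡ 20. → (9, 20)
3Q: (9, 20) + (12, 15). λ = (15 - 20)/(12 - 9) ≡ 24/3 mod 29. 3⁻¹ ≡ 10 (mod 29), so λ ≡ 8.
  x = λ² - 9 - 12 = 64 - 21 ≡ 14; y = λ·(9 - 14) - 20 ≡ 27. → (14, 27)
4Q: (14, 27) + (12, 15). λ = (15 - 27)/(12 - 14) ≡ 17/27 mod 29. 27⁻¹ ≡ 14 (mod 29) since 27·14 = 378 ≡ 1, so λ ≡ 6.
  x = λ² - 14 - 12 = 36 - 26 ≡ 10; y = λ·(14 - 10) - 27 ≡ 26. → (10, 26)
5Q: (10, 26) + (12, 15). λ = (15 - 26)/(12 - 10) ≡ 18/2 mod 29. 2⁻¹ ≡ 15 (mod 29), so λ ≡ 9.
  x = λ² - 10 - 12 = 81 - 22 ≡ 1; y = λ·(10 - 1) - 26 ≡ 26. → (1, 26)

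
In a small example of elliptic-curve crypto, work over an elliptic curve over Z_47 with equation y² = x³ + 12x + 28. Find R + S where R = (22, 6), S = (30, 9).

(37, 6)

(22, 6) + (30, 9). λ = (9 - 6)/(30 - 22) ≡ 3/8 mod 47. 8⁻¹ ≡ 6 (mod 47), so λ ≡ 18.
  x = λ² - 22 - 30 = 324 - 52 ≡ 37; y = λ·(22 - 37) - 6 ≡ 6. → (37, 6)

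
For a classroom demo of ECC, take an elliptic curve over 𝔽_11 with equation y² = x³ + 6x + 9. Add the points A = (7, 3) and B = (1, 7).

(1, 4)

(7, 3) + (1, 7). λ = (7 - 3)/(1 - 7) ≡ 4/5 mod 11. 5⁻¹ ≡ 9 (mod 11), so λ ≡ 3.
  x = λ² - 7 - 1 = 9 - 8 ≡ 1; y = λ·(7 - 1) - 3 ≡ 4. → (1, 4)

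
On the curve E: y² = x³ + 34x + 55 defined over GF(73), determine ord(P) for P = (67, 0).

2

2P: (67, 0) + (67, 0): same x and y₁ ≡ -y₂, so the sum is O.
2P = O, so the order is 2.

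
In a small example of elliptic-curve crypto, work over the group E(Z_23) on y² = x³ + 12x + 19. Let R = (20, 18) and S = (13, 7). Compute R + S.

(20, 18) + (13, 7). λ = (7 - 18)/(13 - 20) ≡ 12/16 mod 23. 16⁻¹ ≡ 13 (mod 23), so λ ≡ 18.
  x = λ² - 20 - 13 = 324 - 33 ≡ 15; y = λ·(20 - 15) - 18 ≡ 3. → (15, 3)

(15, 3)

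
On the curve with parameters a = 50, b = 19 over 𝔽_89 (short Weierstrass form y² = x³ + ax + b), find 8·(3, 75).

Write G = (3, 75).
Repeated addition: build up to 8G.
2G: tangent at (3, 75): λ = (3·3² + 50)/(2·75) ≡ 77/61. 61⁻¹ ≡ 54 (mod 89), so λ ≡ 77·54 ≡ 64.
  x = λ² - 3 - 3 = 4096 - 6 ≡ 85; y = λ·(3 - 85) - 75 ≡ 17. → (85, 17)
3G: (85, 17) + (3, 75). λ = (75 - 17)/(3 - 85) ≡ 58/7 mod 89. 7⁻¹ ≡ 51 (mod 89) since 7·51 = 357 ≡ 1, so λ ≡ 21.
  x = λ² - 85 - 3 = 441 - 88 ≡ 86; y = λ·(85 - 86) - 17 ≡ 51. → (86, 51)
4G: (86, 51) + (3, 75). λ = (75 - 51)/(3 - 86) ≡ 24/6 mod 89. 6⁻¹ ≡ 15 (mod 89) since 6·15 = 90 ≡ 1, so λ ≡ 4.
  x = λ² - 86 - 3 = 16 - 89 ≡ 16; y = λ·(86 - 16) - 51 ≡ 51. → (16, 51)
5G: (16, 51) + (3, 75). λ = (75 - 51)/(3 - 16) ≡ 24/76 mod 89. 76⁻¹ ≡ 41 (mod 89) since 76·41 = 3116 ≡ 1, so λ ≡ 5.
  x = λ² - 16 - 3 = 25 - 19 ≡ 6; y = λ·(16 - 6) - 51 ≡ 88. → (6, 88)
6G: (6, 88) + (3, 75). λ = (75 - 88)/(3 - 6) ≡ 76/86 mod 89. 86⁻¹ ≡ 59 (mod 89), so λ ≡ 34.
  x = λ² - 6 - 3 = 1156 - 9 ≡ 79; y = λ·(6 - 79) - 88 ≡ 11. → (79, 11)
7G: (79, 11) + (3, 75). λ = (75 - 11)/(3 - 79) ≡ 64/13 mod 89. 13⁻¹ ≡ 48 (mod 89) since 13·48 = 624 ≡ 1, so λ ≡ 46.
  x = λ² - 79 - 3 = 2116 - 82 ≡ 76; y = λ·(79 - 76) - 11 ≡ 38. → (76, 38)
8G: (76, 38) + (3, 75). λ = (75 - 38)/(3 - 76) ≡ 37/16 mod 89. 16⁻¹ ≡ 39 (mod 89) since 16·39 = 624 ≡ 1, so λ ≡ 19.
  x = λ² - 76 - 3 = 361 - 79 ≡ 15; y = λ·(76 - 15) - 38 ≡ 53. → (15, 53)

(15, 53)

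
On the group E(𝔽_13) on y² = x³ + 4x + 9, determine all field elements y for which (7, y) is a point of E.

x³ + 4x + 9 = 380 ≡ 3 (mod 13).
Square roots of 3 mod 13: 4 and 9 (since 4² = 16 ≡ 3).

4, 9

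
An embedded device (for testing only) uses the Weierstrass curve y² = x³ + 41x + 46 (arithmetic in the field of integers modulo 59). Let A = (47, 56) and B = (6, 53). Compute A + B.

(47, 56) + (6, 53). λ = (53 - 56)/(6 - 47) ≡ 56/18 mod 59. 18⁻¹ ≡ 23 (mod 59), so λ ≡ 49.
  x = λ² - 47 - 6 = 2401 - 53 ≡ 47; y = λ·(47 - 47) - 56 ≡ 3. → (47, 3)

(47, 3)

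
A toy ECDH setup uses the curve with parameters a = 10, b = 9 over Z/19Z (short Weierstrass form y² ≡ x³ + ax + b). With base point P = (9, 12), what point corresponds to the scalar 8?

(3, 3)

Double-and-add on 8 = (1000)₂. Start with P = (9, 12) for the leading 1-bit.
double: tangent at (9, 12): λ = (3·9² + 10)/(2·12) ≡ 6/5. 5⁻¹ ≡ 4 (mod 19) since 5·4 = 20 ≡ 1, so λ ≡ 6·4 ≡ 5.
  x = λ² - 9 - 9 = 25 - 18 ≡ 7; y = λ·(9 - 7) - 12 ≡ 17. → (7, 17)
double: tangent at (7, 17): λ = (3·7² + 10)/(2·17) ≡ 5/15. 15⁻¹ ≡ 14 (mod 19), so λ ≡ 5·14 ≡ 13.
  x = λ² - 7 - 7 = 169 - 14 ≡ 3; y = λ·(7 - 3) - 17 ≡ 16. → (3, 16)
double: tangent at (3, 16): λ = (3·3² + 10)/(2·16) ≡ 18/13. 13⁻¹ ≡ 3 (mod 19), so λ ≡ 18·3 ≡ 16.
  x = λ² - 3 - 3 = 256 - 6 ≡ 3; y = λ·(3 - 3) - 16 ≡ 3. → (3, 3)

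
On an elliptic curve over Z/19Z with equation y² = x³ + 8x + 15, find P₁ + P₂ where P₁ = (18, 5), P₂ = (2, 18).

(18, 5) + (2, 18). λ = (18 - 5)/(2 - 18) ≡ 13/3 mod 19. 3⁻¹ ≡ 13 (mod 19) since 3·13 = 39 ≡ 1, so λ ≡ 17.
  x = λ² - 18 - 2 = 289 - 20 ≡ 3; y = λ·(18 - 3) - 5 ≡ 3. → (3, 3)

(3, 3)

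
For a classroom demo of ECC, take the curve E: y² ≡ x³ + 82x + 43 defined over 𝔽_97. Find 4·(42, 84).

(68, 57)

Write Q = (42, 84).
Double-and-add on 4 = (100)₂. Start with Q = (42, 84) for the leading 1-bit.
double: tangent at (42, 84): λ = (3·42² + 82)/(2·84) ≡ 39/71. 71⁻¹ ≡ 41 (mod 97) since 71·41 = 2911 ≡ 1, so λ ≡ 39·41 ≡ 47.
  x = λ² - 42 - 42 = 2209 - 84 ≡ 88; y = λ·(42 - 88) - 84 ≡ 82. → (88, 82)
double: tangent at (88, 82): λ = (3·88² + 82)/(2·82) ≡ 34/67. 67⁻¹ ≡ 42 (mod 97) since 67·42 = 2814 ≡ 1, so λ ≡ 34·42 ≡ 70.
  x = λ² - 88 - 88 = 4900 - 176 ≡ 68; y = λ·(88 - 68) - 82 ≡ 57. → (68, 57)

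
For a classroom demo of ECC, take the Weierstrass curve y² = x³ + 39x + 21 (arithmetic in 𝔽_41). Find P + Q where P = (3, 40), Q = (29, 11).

(8, 5)

(3, 40) + (29, 11). λ = (11 - 40)/(29 - 3) ≡ 12/26 mod 41. 26⁻¹ ≡ 30 (mod 41) since 26·30 = 780 ≡ 1, so λ ≡ 32.
  x = λ² - 3 - 29 = 1024 - 32 ≡ 8; y = λ·(3 - 8) - 40 ≡ 5. → (8, 5)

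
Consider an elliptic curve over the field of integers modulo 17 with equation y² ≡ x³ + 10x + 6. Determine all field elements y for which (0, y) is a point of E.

x³ + 10x + 6 = 6 ≡ 6 (mod 17).
6 is a non-residue mod 17; no y exists.

none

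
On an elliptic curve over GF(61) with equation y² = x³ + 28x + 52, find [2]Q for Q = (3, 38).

tangent at (3, 38): λ = (3·3² + 28)/(2·38) ≡ 55/15. 15⁻¹ ≡ 57 (mod 61), so λ ≡ 55·57 ≡ 24.
  x = λ² - 3 - 3 = 576 - 6 ≡ 21; y = λ·(3 - 21) - 38 ≡ 18. → (21, 18)

(21, 18)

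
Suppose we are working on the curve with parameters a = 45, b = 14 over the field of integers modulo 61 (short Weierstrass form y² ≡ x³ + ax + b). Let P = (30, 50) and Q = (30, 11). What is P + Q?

The two points share x = 30 and their y-coordinates satisfy 50 + 11 ≡ 0 (mod 61), so they are inverses. Their sum is the point at infinity.

O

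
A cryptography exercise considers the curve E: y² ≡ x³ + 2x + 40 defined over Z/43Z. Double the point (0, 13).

tangent at (0, 13): λ = (3·0² + 2)/(2·13) ≡ 2/26. 26⁻¹ ≡ 5 (mod 43), so λ ≡ 2·5 ≡ 10.
  x = λ² - 0 - 0 = 100 - 0 ≡ 14; y = λ·(0 - 14) - 13 ≡ 19. → (14, 19)

(14, 19)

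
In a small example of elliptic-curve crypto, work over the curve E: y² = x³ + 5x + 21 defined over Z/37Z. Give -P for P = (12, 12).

(12, 25)

-(12, 12) = (12, -12 mod 37) = (12, 25).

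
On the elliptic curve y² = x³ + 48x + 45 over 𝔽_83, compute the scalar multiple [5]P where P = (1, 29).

Double-and-add on 5 = (101)₂. Start with P = (1, 29) for the leading 1-bit.
double: tangent at (1, 29): λ = (3·1² + 48)/(2·29) ≡ 51/58. 58⁻¹ ≡ 73 (mod 83) since 58·73 = 4234 ≡ 1, so λ ≡ 51·73 ≡ 71.
  x = λ² - 1 - 1 = 5041 - 2 ≡ 59; y = λ·(1 - 59) - 29 ≡ 3. → (59, 3)
double: tangent at (59, 3): λ = (3·59² + 48)/(2·3) ≡ 33/6. 6⁻¹ ≡ 14 (mod 83) since 6·14 = 84 ≡ 1, so λ ≡ 33·14 ≡ 47.
  x = λ² - 59 - 59 = 2209 - 118 ≡ 16; y = λ·(59 - 16) - 3 ≡ 26. → (16, 26)
add P: (16, 26) + (1, 29). λ = (29 - 26)/(1 - 16) ≡ 3/68 mod 83. 68⁻¹ ≡ 11 (mod 83) since 68·11 = 748 ≡ 1, so λ ≡ 33.
  x = λ² - 16 - 1 = 1089 - 17 ≡ 76; y = λ·(16 - 76) - 26 ≡ 69. → (76, 69)

(76, 69)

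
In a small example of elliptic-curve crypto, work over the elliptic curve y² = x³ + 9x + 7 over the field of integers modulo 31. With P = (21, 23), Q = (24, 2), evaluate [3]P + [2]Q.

(21, 8)

First 3P:
Repeated addition: build up to 3P.
2P: tangent at (21, 23): λ = (3·21² + 9)/(2·23) ≡ 30/15. 15⁻¹ ≡ 29 (mod 31), so λ ≡ 30·29 ≡ 2.
  x = λ² - 21 - 21 = 4 - 42 ≡ 24; y = λ·(21 - 24) - 23 ≡ 2. → (24, 2)
3P: (24, 2) + (21, 23). λ = (23 - 2)/(21 - 24) ≡ 21/28 mod 31. 28⁻¹ ≡ 10 (mod 31) since 28·10 = 280 ≡ 1, so λ ≡ 24.
  x = λ² - 24 - 21 = 576 - 45 ≡ 4; y = λ·(24 - 4) - 2 ≡ 13. → (4, 13)
3P = (4, 13).
Next 2Q:
Repeated addition: build up to 2Q.
2Q: tangent at (24, 2): λ = (3·24² + 9)/(2·2) ≡ 1/4. 4⁻¹ ≡ 8 (mod 31), so λ ≡ 1·8 ≡ 8.
  x = λ² - 24 - 24 = 64 - 48 ≡ 16; y = λ·(24 - 16) - 2 ≡ 0. → (16, 0)
2Q = (16, 0).
Finally 3P + 2Q:
(4, 13) + (16, 0). λ = (0 - 13)/(16 - 4) ≡ 18/12 mod 31. 12⁻¹ ≡ 13 (mod 31) since 12·13 = 156 ≡ 1, so λ ≡ 17.
  x = λ² - 4 - 16 = 289 - 20 ≡ 21; y = λ·(4 - 21) - 13 ≡ 8. → (21, 8)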